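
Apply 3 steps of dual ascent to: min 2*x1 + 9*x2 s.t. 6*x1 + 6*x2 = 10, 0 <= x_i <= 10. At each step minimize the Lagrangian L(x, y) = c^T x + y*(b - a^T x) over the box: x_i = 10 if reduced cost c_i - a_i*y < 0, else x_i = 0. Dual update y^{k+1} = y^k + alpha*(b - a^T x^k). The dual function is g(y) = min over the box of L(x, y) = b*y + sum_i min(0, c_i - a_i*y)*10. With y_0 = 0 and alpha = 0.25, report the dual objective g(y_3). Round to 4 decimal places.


Dual ascent for LP: min 2*x1 + 9*x2, 6*x1 + 6*x2 = 10, 0 <= x_i <= 10
Step 1: y^k = 0.0, reduced costs: (2.0, 9.0)
  x^k = (0.0, 0.0), subgradient = b - a^T x = 10.0
  y^{k+1} = 0.0 + 0.25*10.0 = 2.5
Step 2: y^k = 2.5, reduced costs: (-13.0, -6.0)
  x^k = (10.0, 10.0), subgradient = b - a^T x = -110.0
  y^{k+1} = 2.5 + 0.25*-110.0 = -25.0
Step 3: y^k = -25.0, reduced costs: (152.0, 159.0)
  x^k = (0.0, 0.0), subgradient = b - a^T x = 10.0
  y^{k+1} = -25.0 + 0.25*10.0 = -22.5
Dual objective at y_3 = -22.5: reduced costs (137.0, 144.0), box minimizer x = (0.0, 0.0)
g(y_3) = b*y + (c1 - a1*y)*x1 + (c2 - a2*y)*x2 = 10*(-22.5) + 137.0*0.0 + 144.0*0.0 = -225.0 + 0.0 + 0.0 = -225.0


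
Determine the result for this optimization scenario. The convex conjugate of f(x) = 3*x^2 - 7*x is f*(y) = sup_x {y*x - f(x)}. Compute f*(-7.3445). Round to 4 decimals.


f*(y) = sup_x {y*x - a*x^2 - b*x} = sup_x {(y-b)*x - a*x^2}
FOC: (y - b) - 2a*x = 0 => x* = (y - b)/(2a)
x* = (-7.3445 + 7)/(2*3) = -0.0574
f*(-7.3445) = (y-b)^2/(4a) = (-7.3445 + 7)^2/(4*3)
= 0.1187/12 = 0.0099


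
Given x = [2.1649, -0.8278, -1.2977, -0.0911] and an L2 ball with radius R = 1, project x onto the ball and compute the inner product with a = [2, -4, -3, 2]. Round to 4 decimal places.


Step 1: Compute ||x|| (intermediates to 6 decimals).
||x|| = sqrt(2.1649^2 + (-0.8278)^2 + (-1.2977)^2 + (-0.0911)^2) = 2.657888
Step 2: Project.
Since ||x|| > R, scale = R/||x|| = 1/2.657888 = 0.376239, proj(x) = scale * x
proj(x) = [0.81452, -0.311451, -0.488245, -0.034275]
Step 3: Dot product.
a^T * proj(x) = 2*0.81452 - 4*(-0.311451) - 3*(-0.488245) + 2*(-0.034275) = 4.271


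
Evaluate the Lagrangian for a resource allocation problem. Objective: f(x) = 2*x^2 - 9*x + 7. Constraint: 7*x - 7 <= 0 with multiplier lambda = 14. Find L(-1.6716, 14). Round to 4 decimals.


Step 1: Evaluate f(x).
f(-1.6716) = 2*(-1.6716)^2 - 9*(-1.6716) + 7 = 27.6329
Step 2: Evaluate g(x).
g(-1.6716) = 7*-1.6716 - 7 = -18.7012
Step 3: Compute Lagrangian.
L = 27.6329 + 14*-18.7012 = -234.1839


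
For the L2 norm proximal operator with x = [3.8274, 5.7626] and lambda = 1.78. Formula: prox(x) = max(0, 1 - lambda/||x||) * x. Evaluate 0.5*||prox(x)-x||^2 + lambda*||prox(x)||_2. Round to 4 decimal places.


Step 1: Compute ||x||.
||x|| = 6.9178
Step 2: Compute scaling factor.
scale = max(0, 1 - 1.78/6.9178) = 0.7427
Step 3: prox(x) = [2.8426, 4.2799]
||prox(x)|| = 5.1378
Step 4: Proximal objective.
0.5*||prox-x||^2 = 1.5842
lambda*||prox|| = 9.1453
Total = 10.7296


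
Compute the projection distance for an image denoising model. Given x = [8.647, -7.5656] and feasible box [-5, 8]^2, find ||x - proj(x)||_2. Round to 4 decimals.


Project each component onto [-5, 8].
clip(8.647) = 8.0, clip(-7.5656) = -5.0
Projection = [8.0, -5.0]
Squared diffs: [0.4186, 6.5823]
Distance = sqrt(7.0009) = 2.6459


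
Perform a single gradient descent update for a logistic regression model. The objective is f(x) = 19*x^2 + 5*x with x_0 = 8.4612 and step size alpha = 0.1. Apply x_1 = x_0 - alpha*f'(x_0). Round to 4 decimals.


We compute the gradient at x_0 and apply the update.
f'(x) = 38*x + 5
f'(8.4612) = 38*8.4612 + 5 = 326.5256
x_1 = 8.4612 - 0.1*326.5256 = -24.1914


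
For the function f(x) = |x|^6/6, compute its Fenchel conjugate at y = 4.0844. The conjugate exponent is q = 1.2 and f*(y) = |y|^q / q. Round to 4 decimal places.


The conjugate exponent q satisfies 1/p + 1/q = 1.
p = 6, so q = 6/(6 - 1) = 1.2
|y|^q = 4.0844^1.2 = 5.412
f*(4.0844) = 5.412 / 1.2 = 4.51


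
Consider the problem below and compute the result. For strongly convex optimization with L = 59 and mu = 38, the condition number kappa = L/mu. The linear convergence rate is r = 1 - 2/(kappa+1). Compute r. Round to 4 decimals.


Step 1: Compute the condition number.
kappa = L/mu = 59/38 = 1.5526
Step 2: Compute the convergence rate.
r = 1 - 2/(kappa + 1) = 1 - 2*mu/(L + mu) = (L - mu)/(L + mu) = 21/97 = 0.2165


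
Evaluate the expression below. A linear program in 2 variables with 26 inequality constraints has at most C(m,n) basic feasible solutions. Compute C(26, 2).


Each vertex corresponds to some choice of n active constraints out of m, so the number of vertices is at most C(m, n) = m! / (n!(m-n)!).
m = 26, n = 2
Numerator: 26 * 25
Denominator: 2! = 2
C(26, 2) = 325


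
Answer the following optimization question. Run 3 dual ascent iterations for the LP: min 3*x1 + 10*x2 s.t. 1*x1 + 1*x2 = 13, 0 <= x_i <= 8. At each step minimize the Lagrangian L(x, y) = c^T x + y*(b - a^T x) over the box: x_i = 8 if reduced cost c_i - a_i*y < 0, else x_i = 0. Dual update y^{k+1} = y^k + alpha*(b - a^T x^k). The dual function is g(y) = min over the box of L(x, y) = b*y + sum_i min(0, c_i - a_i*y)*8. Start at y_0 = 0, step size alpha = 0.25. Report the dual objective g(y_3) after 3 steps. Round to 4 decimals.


Dual ascent for LP: min 3*x1 + 10*x2, 1*x1 + 1*x2 = 13, 0 <= x_i <= 8
Step 1: y^k = 0.0, reduced costs: (3.0, 10.0)
  x^k = (0.0, 0.0), subgradient = b - a^T x = 13.0
  y^{k+1} = 0.0 + 0.25*13.0 = 3.25
Step 2: y^k = 3.25, reduced costs: (-0.25, 6.75)
  x^k = (8.0, 0.0), subgradient = b - a^T x = 5.0
  y^{k+1} = 3.25 + 0.25*5.0 = 4.5
Step 3: y^k = 4.5, reduced costs: (-1.5, 5.5)
  x^k = (8.0, 0.0), subgradient = b - a^T x = 5.0
  y^{k+1} = 4.5 + 0.25*5.0 = 5.75
Dual objective at y_3 = 5.75: reduced costs (-2.75, 4.25), box minimizer x = (8.0, 0.0)
g(y_3) = b*y + (c1 - a1*y)*x1 + (c2 - a2*y)*x2 = 13*5.75 + (-2.75)*8.0 + 4.25*0.0 = 74.75 - 22.0 + 0.0 = 52.75


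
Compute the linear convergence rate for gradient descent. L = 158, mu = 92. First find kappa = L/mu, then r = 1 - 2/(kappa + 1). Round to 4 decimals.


Step 1: Compute the condition number.
kappa = L/mu = 158/92 = 1.7174
Step 2: Compute the convergence rate.
r = 1 - 2/(kappa + 1) = 1 - 2*mu/(L + mu) = (L - mu)/(L + mu) = 66/250 = 0.264


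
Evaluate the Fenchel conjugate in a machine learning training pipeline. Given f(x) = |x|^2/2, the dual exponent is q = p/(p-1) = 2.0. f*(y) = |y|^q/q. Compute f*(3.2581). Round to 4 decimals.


The conjugate exponent q satisfies 1/p + 1/q = 1.
p = 2, so q = 2/(2 - 1) = 2.0
|y|^q = 3.2581^2.0 = 10.6152
f*(3.2581) = 10.6152 / 2.0 = 5.3076


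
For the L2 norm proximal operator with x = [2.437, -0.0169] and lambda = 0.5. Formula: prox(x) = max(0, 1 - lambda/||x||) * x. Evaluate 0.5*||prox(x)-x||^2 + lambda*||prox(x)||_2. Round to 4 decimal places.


Step 1: Compute ||x||.
||x|| = 2.4371
Step 2: Compute scaling factor.
scale = max(0, 1 - 0.5/2.4371) = 0.7948
Step 3: prox(x) = [1.937, -0.0134]
||prox(x)|| = 1.9371
Step 4: Proximal objective.
0.5*||prox-x||^2 = 0.125
lambda*||prox|| = 0.9686
Total = 1.0935


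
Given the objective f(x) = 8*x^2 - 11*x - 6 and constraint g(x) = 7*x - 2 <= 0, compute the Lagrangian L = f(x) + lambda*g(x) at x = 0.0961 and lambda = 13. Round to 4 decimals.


Step 1: Evaluate f(x).
f(0.0961) = 8*0.0961^2 - 11*0.0961 - 6 = -6.9832
Step 2: Evaluate g(x).
g(0.0961) = 7*0.0961 - 2 = -1.3273
Step 3: Compute Lagrangian.
L = -6.9832 + 13*-1.3273 = -24.2381


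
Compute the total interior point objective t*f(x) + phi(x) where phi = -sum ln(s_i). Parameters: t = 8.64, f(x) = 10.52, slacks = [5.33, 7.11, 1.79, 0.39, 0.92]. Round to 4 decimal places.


Step 1: Compute log-barrier.
ln values: [1.6734, 1.9615, 0.5822, -0.9416, -0.0834]
phi = -(1.6734 + 1.9615 + 0.5822 - 0.9416 - 0.0834) = -3.1921
Step 2: Compute augmented objective.
t*f(x) = 8.64*10.52 = 90.8928
Total = 90.8928 - 3.1921 = 87.7007


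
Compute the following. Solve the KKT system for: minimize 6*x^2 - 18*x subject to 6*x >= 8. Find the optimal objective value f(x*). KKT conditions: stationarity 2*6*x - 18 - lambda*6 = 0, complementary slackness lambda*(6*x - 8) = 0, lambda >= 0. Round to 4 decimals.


Step 1: Try lambda = 0 (constraint inactive).
Stationarity: 2*6*x - 18 = 0
x* = 18/(2*6) = 1.5
Check constraint: 6*1.5 = 9.0 >= 8 -- satisfied.
Step 2: Compute optimal value.
f(x*) = 6*1.5^2 - 18*1.5 = -13.5


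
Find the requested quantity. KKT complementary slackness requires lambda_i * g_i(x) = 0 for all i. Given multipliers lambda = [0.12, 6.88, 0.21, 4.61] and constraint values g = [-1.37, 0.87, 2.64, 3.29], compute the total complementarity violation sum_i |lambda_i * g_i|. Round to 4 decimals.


KKT complementary slackness check:
lambda_1 * g_1 = 0.12 * -1.37 = -0.1644
lambda_2 * g_2 = 6.88 * 0.87 = 5.9856
lambda_3 * g_3 = 0.21 * 2.64 = 0.5544
lambda_4 * g_4 = 4.61 * 3.29 = 15.1669
Total violation = 0.1644 + 5.9856 + 0.5544 + 15.1669 = 21.8713


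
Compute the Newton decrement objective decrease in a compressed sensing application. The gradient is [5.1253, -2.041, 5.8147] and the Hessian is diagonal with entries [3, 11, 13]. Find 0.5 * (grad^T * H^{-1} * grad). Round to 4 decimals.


Step 1: H is diagonal, so H^(-1) * g = [1.7084, -0.1855, 0.4473].
Step 2: g^T H^(-1) g = sum_i g_i^2 / H_ii
  = (5.1253)^2/3 + (-2.041)^2/11 + (5.8147)^2/13
  = 8.7562 + 0.3787 + 2.6008 = 11.7358
Step 3: Objective decrease = 0.5 * g^T H^(-1) g = 5.8679


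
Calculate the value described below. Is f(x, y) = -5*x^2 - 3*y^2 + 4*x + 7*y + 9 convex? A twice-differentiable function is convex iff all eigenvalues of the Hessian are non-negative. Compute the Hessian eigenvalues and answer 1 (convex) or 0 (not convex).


The Hessian of f(x,y) = -5*x^2 - 3*y^2 + 4*x + 7*y + 9 is:
H = [[-10, 0], [0, -6]]
Trace = -10 - 6 = -16
Determinant = -10*-6 - (0)^2 = 60
Discriminant = (-16)^2 - 4*60 = 16.0
Eigenvalues: lambda_1 = -10.0, lambda_2 = -6.0
The function is not convex.

0


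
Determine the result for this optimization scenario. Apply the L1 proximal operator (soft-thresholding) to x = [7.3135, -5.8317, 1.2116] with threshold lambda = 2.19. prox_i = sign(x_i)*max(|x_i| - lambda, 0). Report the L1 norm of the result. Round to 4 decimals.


Soft-thresholding with lambda = 2.19:
prox(7.3135) = sign(7.3135)*max(|7.3135| - 2.19, 0) = 5.1235
prox(-5.8317) = sign(-5.8317)*max(|-5.8317| - 2.19, 0) = -3.6417
prox(1.2116) = sign(1.2116)*max(|1.2116| - 2.19, 0) = 0.0
prox(x) = [5.1235, -3.6417, 0.0]
||prox(x)||_1 = 5.1235 + 3.6417 + 0.0 = 8.7652


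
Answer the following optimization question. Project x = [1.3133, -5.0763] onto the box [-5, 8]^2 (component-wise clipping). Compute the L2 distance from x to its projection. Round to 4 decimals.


Project each component onto [-5, 8].
clip(1.3133) = 1.3133, clip(-5.0763) = -5.0
Projection = [1.3133, -5.0]
Squared diffs: [0.0, 0.0058]
Distance = sqrt(0.0058) = 0.0763


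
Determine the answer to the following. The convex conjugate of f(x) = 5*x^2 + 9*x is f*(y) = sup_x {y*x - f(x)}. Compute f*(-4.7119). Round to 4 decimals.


f*(y) = sup_x {y*x - a*x^2 - b*x} = sup_x {(y-b)*x - a*x^2}
FOC: (y - b) - 2a*x = 0 => x* = (y - b)/(2a)
x* = (-4.7119 - 9)/(2*5) = -1.3712
f*(-4.7119) = (y-b)^2/(4a) = (-4.7119 - 9)^2/(4*5)
= 188.0162/20 = 9.4008


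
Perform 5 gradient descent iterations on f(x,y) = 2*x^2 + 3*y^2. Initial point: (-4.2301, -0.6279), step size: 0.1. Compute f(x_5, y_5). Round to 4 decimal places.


Gradient descent on f(x,y) = 2*x^2 + 3*y^2.
Starting point: (-4.2301, -0.6279), alpha = 0.1
Step 1: grad_x = 2*2*-4.2301 = -16.9204, grad_y = 2*3*-0.6279 = -3.7674
  x_1 = -4.2301 - 0.1*-16.9204 = -2.5381
  y_1 = -0.6279 - 0.1*-3.7674 = -0.2512
Step 2: grad_x = 2*2*-2.5381 = -10.1522, grad_y = 2*3*-0.2512 = -1.507
  x_2 = -2.5381 - 0.1*-10.1522 = -1.5228
  y_2 = -0.2512 - 0.1*-1.507 = -0.1005
Step 3: grad_x = 2*2*-1.5228 = -6.0913, grad_y = 2*3*-0.1005 = -0.6028
  x_3 = -1.5228 - 0.1*-6.0913 = -0.9137
  y_3 = -0.1005 - 0.1*-0.6028 = -0.0402
Step 4: grad_x = 2*2*-0.9137 = -3.6548, grad_y = 2*3*-0.0402 = -0.2411
  x_4 = -0.9137 - 0.1*-3.6548 = -0.5482
  y_4 = -0.0402 - 0.1*-0.2411 = -0.0161
Step 5: grad_x = 2*2*-0.5482 = -2.1929, grad_y = 2*3*-0.0161 = -0.0964
  x_5 = -0.5482 - 0.1*-2.1929 = -0.3289
  y_5 = -0.0161 - 0.1*-0.0964 = -0.0064
f(-0.3289, -0.0064) = 2*(-0.3289)^2 + 3*(-0.0064)^2 = 0.2165


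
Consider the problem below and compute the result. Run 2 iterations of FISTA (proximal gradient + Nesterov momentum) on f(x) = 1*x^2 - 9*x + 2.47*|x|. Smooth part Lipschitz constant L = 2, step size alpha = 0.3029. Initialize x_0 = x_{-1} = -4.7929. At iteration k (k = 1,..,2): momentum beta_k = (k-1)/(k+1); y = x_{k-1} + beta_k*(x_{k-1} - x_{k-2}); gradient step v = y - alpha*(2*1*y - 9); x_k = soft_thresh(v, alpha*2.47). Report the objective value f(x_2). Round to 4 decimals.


FISTA on f(x) = 1*x^2 - 9*x + 2.47*|x|
L = 2, alpha = 0.3029
Iteration 1: beta = 0.0, y = -4.7929 + 0.0*(-4.7929 + 4.7929) = -4.7929
  grad(y) = -18.5858, v = y - alpha*grad = 0.8367
  prox(v) = soft_thresh(0.8367, 0.7482) = 0.0886
Iteration 2: beta = 0.3333, y = 0.0886 + 0.3333*(0.0886 + 4.7929) = 1.7157
  grad(y) = -5.5685, v = y - alpha*grad = 3.4024
  prox(v) = soft_thresh(3.4024, 0.7482) = 2.6543
f(x_2) = 1*2.6543^2 - 9*2.6543 + 2.47*|2.6543| = -10.2872


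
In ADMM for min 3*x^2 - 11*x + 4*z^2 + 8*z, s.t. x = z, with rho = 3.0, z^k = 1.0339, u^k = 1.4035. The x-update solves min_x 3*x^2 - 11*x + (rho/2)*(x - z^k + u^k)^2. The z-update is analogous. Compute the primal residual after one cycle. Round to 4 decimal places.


ADMM iteration with rho = 3.0, z^k = 1.0339, u^k = 1.4035
Step 1: x-update.
Minimize 3*x^2 - 11*x + (3.0/2)*(x - 1.0339 + 1.4035)^2
FOC: (2*3 + 3.0)*x = 11 + 3.0*(1.0339 - 1.4035)
x^{k+1} = 1.099
Step 2: z-update.
Minimize 4*z^2 + 8*z + (3.0/2)*(1.099 - z + 1.4035)^2
FOC: (2*4 + 3.0)*z = -8 + 3.0*(1.099 + 1.4035)
z^{k+1} = -0.0448
Step 3: u-update.
u^{k+1} = 1.4035 + 1.099 + 0.0448 = 2.5473
Step 4: Primal residual = |1.099 + 0.0448| = 1.1438


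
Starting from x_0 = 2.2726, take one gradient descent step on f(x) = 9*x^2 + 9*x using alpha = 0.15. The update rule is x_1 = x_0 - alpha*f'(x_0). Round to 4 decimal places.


We compute the gradient at x_0 and apply the update.
f'(x) = 18*x + 9
f'(2.2726) = 18*2.2726 + 9 = 49.9068
x_1 = 2.2726 - 0.15*49.9068 = -5.2134


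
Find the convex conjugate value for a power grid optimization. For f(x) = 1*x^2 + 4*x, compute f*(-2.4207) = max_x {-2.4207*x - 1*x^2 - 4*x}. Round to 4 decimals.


f*(y) = sup_x {y*x - a*x^2 - b*x} = sup_x {(y-b)*x - a*x^2}
FOC: (y - b) - 2a*x = 0 => x* = (y - b)/(2a)
x* = (-2.4207 - 4)/(2*1) = -3.2104
f*(-2.4207) = (y-b)^2/(4a) = (-2.4207 - 4)^2/(4*1)
= 41.2254/4 = 10.3063


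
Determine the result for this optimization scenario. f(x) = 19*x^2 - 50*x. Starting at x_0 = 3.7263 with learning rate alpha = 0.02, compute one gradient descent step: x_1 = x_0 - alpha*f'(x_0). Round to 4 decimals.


We compute the gradient at x_0 and apply the update.
f'(x) = 38*x - 50
f'(3.7263) = 38*3.7263 - 50 = 91.5994
x_1 = 3.7263 - 0.02*91.5994 = 1.8943


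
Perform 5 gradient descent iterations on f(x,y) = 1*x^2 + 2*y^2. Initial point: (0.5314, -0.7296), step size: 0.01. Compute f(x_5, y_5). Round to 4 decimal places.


Gradient descent on f(x,y) = 1*x^2 + 2*y^2.
Starting point: (0.5314, -0.7296), alpha = 0.01
Step 1: grad_x = 2*1*0.5314 = 1.0628, grad_y = 2*2*-0.7296 = -2.9184
  x_1 = 0.5314 - 0.01*1.0628 = 0.5208
  y_1 = -0.7296 - 0.01*-2.9184 = -0.7004
Step 2: grad_x = 2*1*0.5208 = 1.0415, grad_y = 2*2*-0.7004 = -2.8017
  x_2 = 0.5208 - 0.01*1.0415 = 0.5104
  y_2 = -0.7004 - 0.01*-2.8017 = -0.6724
Step 3: grad_x = 2*1*0.5104 = 1.0207, grad_y = 2*2*-0.6724 = -2.6896
  x_3 = 0.5104 - 0.01*1.0207 = 0.5001
  y_3 = -0.6724 - 0.01*-2.6896 = -0.6455
Step 4: grad_x = 2*1*0.5001 = 1.0003, grad_y = 2*2*-0.6455 = -2.582
  x_4 = 0.5001 - 0.01*1.0003 = 0.4901
  y_4 = -0.6455 - 0.01*-2.582 = -0.6197
Step 5: grad_x = 2*1*0.4901 = 0.9803, grad_y = 2*2*-0.6197 = -2.4787
  x_5 = 0.4901 - 0.01*0.9803 = 0.4803
  y_5 = -0.6197 - 0.01*-2.4787 = -0.5949
f(0.4803, -0.5949) = 1*0.4803^2 + 2*(-0.5949)^2 = 0.9385


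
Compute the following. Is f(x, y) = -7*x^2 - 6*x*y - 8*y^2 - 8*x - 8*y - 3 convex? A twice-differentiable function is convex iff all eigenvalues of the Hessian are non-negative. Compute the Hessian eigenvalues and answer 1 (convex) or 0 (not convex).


The Hessian of f(x,y) = -7*x^2 - 6*x*y - 8*y^2 - 8*x - 8*y - 3 is:
H = [[-14, -6], [-6, -16]]
Trace = -14 - 16 = -30
Determinant = -14*-16 - (-6)^2 = 188
Discriminant = (-30)^2 - 4*188 = 148.0
Eigenvalues: lambda_1 = -21.0828, lambda_2 = -8.9172
The function is not convex.

0


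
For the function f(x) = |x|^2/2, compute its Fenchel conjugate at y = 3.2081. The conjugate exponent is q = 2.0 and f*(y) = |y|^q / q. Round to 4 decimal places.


The conjugate exponent q satisfies 1/p + 1/q = 1.
p = 2, so q = 2/(2 - 1) = 2.0
|y|^q = 3.2081^2.0 = 10.2919
f*(3.2081) = 10.2919 / 2.0 = 5.146


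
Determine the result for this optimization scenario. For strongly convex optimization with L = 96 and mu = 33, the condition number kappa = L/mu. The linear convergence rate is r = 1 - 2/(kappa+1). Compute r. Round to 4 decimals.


Step 1: Compute the condition number.
kappa = L/mu = 96/33 = 2.9091
Step 2: Compute the convergence rate.
r = 1 - 2/(kappa + 1) = 1 - 2*mu/(L + mu) = (L - mu)/(L + mu) = 63/129 = 0.4884


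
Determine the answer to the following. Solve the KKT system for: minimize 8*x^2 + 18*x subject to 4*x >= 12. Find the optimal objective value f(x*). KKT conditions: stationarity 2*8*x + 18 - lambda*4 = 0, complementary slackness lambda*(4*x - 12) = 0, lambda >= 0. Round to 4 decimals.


Step 1: Try lambda = 0 (constraint inactive).
x_unc = -18/(2*8) = -1.125
Check: 4*-1.125 = -4.5 < 12 -- violated!
Step 2: Constraint must be active: 4*x = 12
x* = 12/4 = 3.0
lambda = (2*8*3.0 + 18)/4 = 16.5
Step 3: Compute optimal value.
f(x*) = 8*3.0^2 + 18*3.0 = 126.0


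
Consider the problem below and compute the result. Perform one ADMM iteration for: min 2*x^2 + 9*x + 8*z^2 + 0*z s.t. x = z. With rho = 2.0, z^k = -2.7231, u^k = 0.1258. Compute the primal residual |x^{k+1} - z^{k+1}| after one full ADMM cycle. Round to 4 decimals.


ADMM iteration with rho = 2.0, z^k = -2.7231, u^k = 0.1258
Step 1: x-update.
Minimize 2*x^2 + 9*x + (2.0/2)*(x + 2.7231 + 0.1258)^2
FOC: (2*2 + 2.0)*x = -9 + 2.0*(-2.7231 - 0.1258)
x^{k+1} = -2.4496
Step 2: z-update.
Minimize 8*z^2 + 0*z + (2.0/2)*(-2.4496 - z + 0.1258)^2
FOC: (2*8 + 2.0)*z = 0 + 2.0*(-2.4496 + 0.1258)
z^{k+1} = -0.2582
Step 3: u-update.
u^{k+1} = 0.1258 - 2.4496 + 0.2582 = -2.0656
Step 4: Primal residual = |-2.4496 + 0.2582| = 2.1914


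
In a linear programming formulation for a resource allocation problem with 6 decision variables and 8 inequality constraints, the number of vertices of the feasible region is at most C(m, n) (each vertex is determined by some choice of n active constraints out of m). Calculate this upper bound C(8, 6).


Each vertex corresponds to some choice of n active constraints out of m, so the number of vertices is at most C(m, n) = m! / (n!(m-n)!).
m = 8, n = 6
Numerator: 8 * 7 * 6 * 5 * 4 * 3
Denominator: 6! = 720
C(8, 6) = 28


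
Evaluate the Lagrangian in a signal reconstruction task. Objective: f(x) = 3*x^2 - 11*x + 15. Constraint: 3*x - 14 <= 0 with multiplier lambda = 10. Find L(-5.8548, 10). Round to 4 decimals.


Step 1: Evaluate f(x).
f(-5.8548) = 3*(-5.8548)^2 - 11*(-5.8548) + 15 = 182.2388
Step 2: Evaluate g(x).
g(-5.8548) = 3*-5.8548 - 14 = -31.5644
Step 3: Compute Lagrangian.
L = 182.2388 + 10*-31.5644 = -133.4052


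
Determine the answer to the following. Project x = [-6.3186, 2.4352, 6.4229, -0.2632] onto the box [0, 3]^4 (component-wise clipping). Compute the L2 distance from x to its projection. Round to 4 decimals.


Project each component onto [0, 3].
clip(-6.3186) = 0.0, clip(2.4352) = 2.4352, clip(6.4229) = 3.0, clip(-0.2632) = 0.0
Projection = [0.0, 2.4352, 3.0, 0.0]
Squared diffs: [39.9247, 0.0, 11.7162, 0.0693]
Distance = sqrt(51.7102) = 7.191


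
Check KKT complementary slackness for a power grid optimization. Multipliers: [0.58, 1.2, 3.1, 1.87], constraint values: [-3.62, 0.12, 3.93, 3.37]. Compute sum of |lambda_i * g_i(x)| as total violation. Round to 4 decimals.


KKT complementary slackness check:
lambda_1 * g_1 = 0.58 * -3.62 = -2.0996
lambda_2 * g_2 = 1.2 * 0.12 = 0.144
lambda_3 * g_3 = 3.1 * 3.93 = 12.183
lambda_4 * g_4 = 1.87 * 3.37 = 6.3019
Total violation = 2.0996 + 0.144 + 12.183 + 6.3019 = 20.7285


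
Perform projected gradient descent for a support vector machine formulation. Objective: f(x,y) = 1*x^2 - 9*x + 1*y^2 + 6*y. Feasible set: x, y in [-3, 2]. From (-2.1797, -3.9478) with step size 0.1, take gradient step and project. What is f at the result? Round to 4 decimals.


Step 1: Compute gradient at (-2.1797, -3.9478).
grad_x = 2*1*-2.1797 - 9 = -13.3594
grad_y = 2*1*-3.9478 + 6 = -1.8956
Step 2: Gradient step.
x_raw = -2.1797 - 0.1*-13.3594 = -0.8438
y_raw = -3.9478 - 0.1*-1.8956 = -3.7582
Step 3: Project onto [-3, 2].
x_proj = clip(-0.8438) = -0.8438
y_proj = clip(-3.7582) = -3.0
Step 4: Evaluate f.
f(-0.8438, -3.0) = -0.6942


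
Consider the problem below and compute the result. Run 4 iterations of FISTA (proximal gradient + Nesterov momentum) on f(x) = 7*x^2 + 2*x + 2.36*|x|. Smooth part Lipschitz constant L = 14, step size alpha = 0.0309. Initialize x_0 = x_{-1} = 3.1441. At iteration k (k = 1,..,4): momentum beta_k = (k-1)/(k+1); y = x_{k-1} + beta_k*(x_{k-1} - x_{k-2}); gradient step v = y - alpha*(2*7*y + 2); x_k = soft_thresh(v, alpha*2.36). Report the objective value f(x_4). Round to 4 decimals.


FISTA on f(x) = 7*x^2 + 2*x + 2.36*|x|
L = 14, alpha = 0.0309
Iteration 1: beta = 0.0, y = 3.1441 + 0.0*(3.1441 - 3.1441) = 3.1441
  grad(y) = 46.0174, v = y - alpha*grad = 1.7222
  prox(v) = soft_thresh(1.7222, 0.0729) = 1.6492
Iteration 2: beta = 0.3333, y = 1.6492 + 0.3333*(1.6492 - 3.1441) = 1.151
  grad(y) = 18.1133, v = y - alpha*grad = 0.5912
  prox(v) = soft_thresh(0.5912, 0.0729) = 0.5183
Iteration 3: beta = 0.5, y = 0.5183 + 0.5*(0.5183 - 1.6492) = -0.0471
  grad(y) = 1.3402, v = y - alpha*grad = -0.0885
  prox(v) = soft_thresh(-0.0885, 0.0729) = -0.0156
Iteration 4: beta = 0.6, y = -0.0156 + 0.6*(-0.0156 - 0.5183) = -0.336
  grad(y) = -2.7038, v = y - alpha*grad = -0.2524
  prox(v) = soft_thresh(-0.2524, 0.0729) = -0.1795
f(x_4) = 7*(-0.1795)^2 + 2*(-0.1795) + 2.36*|-0.1795| = 0.2902


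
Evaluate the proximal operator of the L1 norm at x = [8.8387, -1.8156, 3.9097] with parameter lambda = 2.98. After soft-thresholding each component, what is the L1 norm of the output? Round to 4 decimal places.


Soft-thresholding with lambda = 2.98:
prox(8.8387) = sign(8.8387)*max(|8.8387| - 2.98, 0) = 5.8587
prox(-1.8156) = sign(-1.8156)*max(|-1.8156| - 2.98, 0) = 0.0
prox(3.9097) = sign(3.9097)*max(|3.9097| - 2.98, 0) = 0.9297
prox(x) = [5.8587, 0.0, 0.9297]
||prox(x)||_1 = 5.8587 + 0.0 + 0.9297 = 6.7884


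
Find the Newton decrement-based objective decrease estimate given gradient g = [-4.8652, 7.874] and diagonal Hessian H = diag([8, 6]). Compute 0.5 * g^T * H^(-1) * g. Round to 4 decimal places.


Step 1: H is diagonal, so H^(-1) * g = [-0.6082, 1.3123].
Step 2: g^T H^(-1) g = sum_i g_i^2 / H_ii
  = (-4.8652)^2/8 + (7.874)^2/6
  = 2.9588 + 10.3333 = 13.2921
Step 3: Objective decrease = 0.5 * g^T H^(-1) g = 6.646


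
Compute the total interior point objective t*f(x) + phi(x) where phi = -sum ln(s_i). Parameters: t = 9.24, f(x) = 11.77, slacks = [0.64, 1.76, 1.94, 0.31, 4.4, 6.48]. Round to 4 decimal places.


Step 1: Compute log-barrier.
ln values: [-0.4463, 0.5653, 0.6627, -1.1712, 1.4816, 1.8687]
phi = -(-0.4463 + 0.5653 + 0.6627 - 1.1712 + 1.4816 + 1.8687) = -2.9609
Step 2: Compute augmented objective.
t*f(x) = 9.24*11.77 = 108.7548
Total = 108.7548 - 2.9609 = 105.7939


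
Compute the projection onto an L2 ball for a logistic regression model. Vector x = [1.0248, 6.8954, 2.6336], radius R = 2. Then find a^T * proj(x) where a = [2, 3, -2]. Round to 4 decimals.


Step 1: Compute ||x|| (intermediates to 6 decimals).
||x|| = sqrt(1.0248^2 + 6.8954^2 + 2.6336^2) = 7.45202
Step 2: Project.
Since ||x|| > R, scale = R/||x|| = 2/7.45202 = 0.268384, proj(x) = scale * x
proj(x) = [0.27504, 1.850615, 0.706816]
Step 3: Dot product.
a^T * proj(x) = 2*0.27504 + 3*1.850615 - 2*0.706816 = 4.6883


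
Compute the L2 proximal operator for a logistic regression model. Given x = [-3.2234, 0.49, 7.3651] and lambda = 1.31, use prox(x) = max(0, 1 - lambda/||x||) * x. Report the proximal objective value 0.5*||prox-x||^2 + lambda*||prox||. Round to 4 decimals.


Step 1: Compute ||x||.
||x|| = 8.0545
Step 2: Compute scaling factor.
scale = max(0, 1 - 1.31/8.0545) = 0.8374
Step 3: prox(x) = [-2.6991, 0.4103, 6.1672]
||prox(x)|| = 6.7445
Step 4: Proximal objective.
0.5*||prox-x||^2 = 0.8581
lambda*||prox|| = 8.8353
Total = 9.6934


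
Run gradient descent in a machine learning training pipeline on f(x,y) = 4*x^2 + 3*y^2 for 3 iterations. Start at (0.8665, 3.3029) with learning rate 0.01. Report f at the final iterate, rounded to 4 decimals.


Gradient descent on f(x,y) = 4*x^2 + 3*y^2.
Starting point: (0.8665, 3.3029), alpha = 0.01
Step 1: grad_x = 2*4*0.8665 = 6.932, grad_y = 2*3*3.3029 = 19.8174
  x_1 = 0.8665 - 0.01*6.932 = 0.7972
  y_1 = 3.3029 - 0.01*19.8174 = 3.1047
Step 2: grad_x = 2*4*0.7972 = 6.3774, grad_y = 2*3*3.1047 = 18.6284
  x_2 = 0.7972 - 0.01*6.3774 = 0.7334
  y_2 = 3.1047 - 0.01*18.6284 = 2.9184
Step 3: grad_x = 2*4*0.7334 = 5.8672, grad_y = 2*3*2.9184 = 17.5107
  x_3 = 0.7334 - 0.01*5.8672 = 0.6747
  y_3 = 2.9184 - 0.01*17.5107 = 2.7433
f(0.6747, 2.7433) = 4*0.6747^2 + 3*2.7433^2 = 24.3987


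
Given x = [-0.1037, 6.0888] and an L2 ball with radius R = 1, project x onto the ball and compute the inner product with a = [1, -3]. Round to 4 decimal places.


Step 1: Compute ||x|| (intermediates to 6 decimals).
||x|| = sqrt((-0.1037)^2 + 6.0888^2) = 6.089683
Step 2: Project.
Since ||x|| > R, scale = R/||x|| = 1/6.089683 = 0.164212, proj(x) = scale * x
proj(x) = [-0.017029, 0.999854]
Step 3: Dot product.
a^T * proj(x) = 1*(-0.017029) - 3*0.999854 = -3.0166


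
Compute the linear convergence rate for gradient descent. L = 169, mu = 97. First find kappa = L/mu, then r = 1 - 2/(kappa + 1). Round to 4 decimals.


Step 1: Compute the condition number.
kappa = L/mu = 169/97 = 1.7423
Step 2: Compute the convergence rate.
r = 1 - 2/(kappa + 1) = 1 - 2*mu/(L + mu) = (L - mu)/(L + mu) = 72/266 = 0.2707


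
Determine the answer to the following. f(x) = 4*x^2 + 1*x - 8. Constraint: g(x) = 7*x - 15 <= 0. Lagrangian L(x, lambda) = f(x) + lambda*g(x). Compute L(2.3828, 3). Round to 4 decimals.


Step 1: Evaluate f(x).
f(2.3828) = 4*2.3828^2 + 1*2.3828 - 8 = 17.0937
Step 2: Evaluate g(x).
g(2.3828) = 7*2.3828 - 15 = 1.6796
Step 3: Compute Lagrangian.
L = 17.0937 + 3*1.6796 = 22.1325


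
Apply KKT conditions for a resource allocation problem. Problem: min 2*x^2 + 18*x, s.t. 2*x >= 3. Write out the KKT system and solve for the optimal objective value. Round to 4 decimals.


Step 1: Try lambda = 0 (constraint inactive).
x_unc = -18/(2*2) = -4.5
Check: 2*-4.5 = -9.0 < 3 -- violated!
Step 2: Constraint must be active: 2*x = 3
x* = 3/2 = 1.5
lambda = (2*2*1.5 + 18)/2 = 12.0
Step 3: Compute optimal value.
f(x*) = 2*1.5^2 + 18*1.5 = 31.5


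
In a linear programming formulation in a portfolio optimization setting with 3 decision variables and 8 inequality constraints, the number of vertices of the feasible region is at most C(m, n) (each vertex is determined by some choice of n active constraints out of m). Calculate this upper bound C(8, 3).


Each vertex corresponds to some choice of n active constraints out of m, so the number of vertices is at most C(m, n) = m! / (n!(m-n)!).
m = 8, n = 3
Numerator: 8 * 7 * 6
Denominator: 3! = 6
C(8, 3) = 56


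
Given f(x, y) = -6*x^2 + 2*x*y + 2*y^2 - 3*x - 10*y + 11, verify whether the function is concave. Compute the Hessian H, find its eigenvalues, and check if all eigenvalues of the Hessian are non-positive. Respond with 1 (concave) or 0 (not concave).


The Hessian of f(x,y) = -6*x^2 + 2*x*y + 2*y^2 - 3*x - 10*y + 11 is:
H = [[-12, 2], [2, 4]]
Trace = -12 + 4 = -8
Determinant = -12*4 - (2)^2 = -52
Discriminant = (-8)^2 - 4*-52 = 272.0
Eigenvalues: lambda_1 = -12.2462, lambda_2 = 4.2462
The function is not concave.

0


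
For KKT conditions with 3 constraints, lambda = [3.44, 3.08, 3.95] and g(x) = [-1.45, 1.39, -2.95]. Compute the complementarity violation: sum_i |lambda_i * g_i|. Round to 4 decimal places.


KKT complementary slackness check:
lambda_1 * g_1 = 3.44 * -1.45 = -4.988
lambda_2 * g_2 = 3.08 * 1.39 = 4.2812
lambda_3 * g_3 = 3.95 * -2.95 = -11.6525
Total violation = 4.988 + 4.2812 + 11.6525 = 20.9217


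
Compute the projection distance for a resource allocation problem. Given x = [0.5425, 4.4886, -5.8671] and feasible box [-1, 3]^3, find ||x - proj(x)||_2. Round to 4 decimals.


Project each component onto [-1, 3].
clip(0.5425) = 0.5425, clip(4.4886) = 3.0, clip(-5.8671) = -1.0
Projection = [0.5425, 3.0, -1.0]
Squared diffs: [0.0, 2.2159, 23.6887]
Distance = sqrt(25.9046) = 5.0897


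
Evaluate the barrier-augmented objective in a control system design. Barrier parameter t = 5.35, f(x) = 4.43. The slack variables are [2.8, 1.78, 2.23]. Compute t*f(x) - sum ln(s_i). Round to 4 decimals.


Step 1: Compute log-barrier.
ln values: [1.0296, 0.5766, 0.802]
phi = -(1.0296 + 0.5766 + 0.802) = -2.4082
Step 2: Compute augmented objective.
t*f(x) = 5.35*4.43 = 23.7005
Total = 23.7005 - 2.4082 = 21.2923


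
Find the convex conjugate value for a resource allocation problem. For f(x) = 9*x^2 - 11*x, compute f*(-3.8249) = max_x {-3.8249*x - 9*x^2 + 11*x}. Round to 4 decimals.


f*(y) = sup_x {y*x - a*x^2 - b*x} = sup_x {(y-b)*x - a*x^2}
FOC: (y - b) - 2a*x = 0 => x* = (y - b)/(2a)
x* = (-3.8249 + 11)/(2*9) = 0.3986
f*(-3.8249) = (y-b)^2/(4a) = (-3.8249 + 11)^2/(4*9)
= 51.4821/36 = 1.4301


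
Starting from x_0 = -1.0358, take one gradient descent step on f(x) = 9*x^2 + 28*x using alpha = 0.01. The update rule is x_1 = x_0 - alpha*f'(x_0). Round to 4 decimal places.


We compute the gradient at x_0 and apply the update.
f'(x) = 18*x + 28
f'(-1.0358) = 18*-1.0358 + 28 = 9.3556
x_1 = -1.0358 - 0.01*9.3556 = -1.1294


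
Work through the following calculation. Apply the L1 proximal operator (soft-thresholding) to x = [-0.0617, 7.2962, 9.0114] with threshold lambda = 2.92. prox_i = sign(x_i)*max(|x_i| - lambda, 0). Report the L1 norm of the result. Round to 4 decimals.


Soft-thresholding with lambda = 2.92:
prox(-0.0617) = sign(-0.0617)*max(|-0.0617| - 2.92, 0) = 0.0
prox(7.2962) = sign(7.2962)*max(|7.2962| - 2.92, 0) = 4.3762
prox(9.0114) = sign(9.0114)*max(|9.0114| - 2.92, 0) = 6.0914
prox(x) = [0.0, 4.3762, 6.0914]
||prox(x)||_1 = 0.0 + 4.3762 + 6.0914 = 10.4676


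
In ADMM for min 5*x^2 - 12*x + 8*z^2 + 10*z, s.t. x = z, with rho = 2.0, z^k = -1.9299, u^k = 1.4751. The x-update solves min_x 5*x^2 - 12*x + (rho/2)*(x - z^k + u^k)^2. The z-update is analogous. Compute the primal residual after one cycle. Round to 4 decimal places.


ADMM iteration with rho = 2.0, z^k = -1.9299, u^k = 1.4751
Step 1: x-update.
Minimize 5*x^2 - 12*x + (2.0/2)*(x + 1.9299 + 1.4751)^2
FOC: (2*5 + 2.0)*x = 12 + 2.0*(-1.9299 - 1.4751)
x^{k+1} = 0.4325
Step 2: z-update.
Minimize 8*z^2 + 10*z + (2.0/2)*(0.4325 - z + 1.4751)^2
FOC: (2*8 + 2.0)*z = -10 + 2.0*(0.4325 + 1.4751)
z^{k+1} = -0.3436
Step 3: u-update.
u^{k+1} = 1.4751 + 0.4325 + 0.3436 = 2.2512
Step 4: Primal residual = |0.4325 + 0.3436| = 0.7761


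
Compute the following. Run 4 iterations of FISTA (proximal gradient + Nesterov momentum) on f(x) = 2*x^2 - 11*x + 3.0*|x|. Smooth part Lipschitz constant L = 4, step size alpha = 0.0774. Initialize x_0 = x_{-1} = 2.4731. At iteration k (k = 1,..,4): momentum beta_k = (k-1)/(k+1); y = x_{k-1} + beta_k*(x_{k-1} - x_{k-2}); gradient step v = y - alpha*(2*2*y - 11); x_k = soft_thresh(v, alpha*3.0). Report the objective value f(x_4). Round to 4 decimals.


FISTA on f(x) = 2*x^2 - 11*x + 3.0*|x|
L = 4, alpha = 0.0774
Iteration 1: beta = 0.0, y = 2.4731 + 0.0*(2.4731 - 2.4731) = 2.4731
  grad(y) = -1.1076, v = y - alpha*grad = 2.5588
  prox(v) = soft_thresh(2.5588, 0.2322) = 2.3266
Iteration 2: beta = 0.3333, y = 2.3266 + 0.3333*(2.3266 - 2.4731) = 2.2778
  grad(y) = -1.8888, v = y - alpha*grad = 2.424
  prox(v) = soft_thresh(2.424, 0.2322) = 2.1918
Iteration 3: beta = 0.5, y = 2.1918 + 0.5*(2.1918 - 2.3266) = 2.1244
  grad(y) = -2.5025, v = y - alpha*grad = 2.3181
  prox(v) = soft_thresh(2.3181, 0.2322) = 2.0859
Iteration 4: beta = 0.6, y = 2.0859 + 0.6*(2.0859 - 2.1918) = 2.0223
  grad(y) = -2.9107, v = y - alpha*grad = 2.2476
  prox(v) = soft_thresh(2.2476, 0.2322) = 2.0154
f(x_4) = 2*2.0154^2 - 11*2.0154 + 3.0*|2.0154| = -7.9995


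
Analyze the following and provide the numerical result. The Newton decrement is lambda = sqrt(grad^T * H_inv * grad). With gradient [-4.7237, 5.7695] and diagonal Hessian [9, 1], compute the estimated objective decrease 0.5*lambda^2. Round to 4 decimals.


Step 1: H is diagonal, so H^(-1) * g = [-0.5249, 5.7695].
Step 2: g^T H^(-1) g = sum_i g_i^2 / H_ii
  = (-4.7237)^2/9 + (5.7695)^2/1
  = 2.4793 + 33.2871 = 35.7664
Step 3: Objective decrease = 0.5 * g^T H^(-1) g = 17.8832


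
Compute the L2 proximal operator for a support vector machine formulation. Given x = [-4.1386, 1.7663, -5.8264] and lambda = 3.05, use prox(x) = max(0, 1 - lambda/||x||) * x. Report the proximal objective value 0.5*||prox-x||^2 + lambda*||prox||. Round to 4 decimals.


Step 1: Compute ||x||.
||x|| = 7.3617
Step 2: Compute scaling factor.
scale = max(0, 1 - 3.05/7.3617) = 0.5857
Step 3: prox(x) = [-2.424, 1.0345, -3.4125]
||prox(x)|| = 4.3117
Step 4: Proximal objective.
0.5*||prox-x||^2 = 4.6513
lambda*||prox|| = 13.1507
Total = 17.802


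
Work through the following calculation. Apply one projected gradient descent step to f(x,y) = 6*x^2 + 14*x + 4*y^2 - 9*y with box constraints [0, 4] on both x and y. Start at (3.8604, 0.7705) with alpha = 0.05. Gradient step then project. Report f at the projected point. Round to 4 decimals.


Step 1: Compute gradient at (3.8604, 0.7705).
grad_x = 2*6*3.8604 + 14 = 60.3248
grad_y = 2*4*0.7705 - 9 = -2.836
Step 2: Gradient step.
x_raw = 3.8604 - 0.05*60.3248 = 0.8442
y_raw = 0.7705 - 0.05*-2.836 = 0.9123
Step 3: Project onto [0, 4].
x_proj = clip(0.8442) = 0.8442
y_proj = clip(0.9123) = 0.9123
Step 4: Evaluate f.
f(0.8442, 0.9123) = 11.2123


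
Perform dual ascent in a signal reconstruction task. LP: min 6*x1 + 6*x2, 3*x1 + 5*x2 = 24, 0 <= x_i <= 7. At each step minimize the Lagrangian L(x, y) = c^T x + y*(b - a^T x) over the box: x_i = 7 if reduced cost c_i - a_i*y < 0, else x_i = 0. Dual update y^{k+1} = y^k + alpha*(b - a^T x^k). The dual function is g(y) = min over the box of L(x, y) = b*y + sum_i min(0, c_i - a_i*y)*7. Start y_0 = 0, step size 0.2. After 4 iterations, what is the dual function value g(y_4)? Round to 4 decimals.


Dual ascent for LP: min 6*x1 + 6*x2, 3*x1 + 5*x2 = 24, 0 <= x_i <= 7
Step 1: y^k = 0.0, reduced costs: (6.0, 6.0)
  x^k = (0.0, 0.0), subgradient = b - a^T x = 24.0
  y^{k+1} = 0.0 + 0.2*24.0 = 4.8
Step 2: y^k = 4.8, reduced costs: (-8.4, -18.0)
  x^k = (7.0, 7.0), subgradient = b - a^T x = -32.0
  y^{k+1} = 4.8 + 0.2*-32.0 = -1.6
Step 3: y^k = -1.6, reduced costs: (10.8, 14.0)
  x^k = (0.0, 0.0), subgradient = b - a^T x = 24.0
  y^{k+1} = -1.6 + 0.2*24.0 = 3.2
Step 4: y^k = 3.2, reduced costs: (-3.6, -10.0)
  x^k = (7.0, 7.0), subgradient = b - a^T x = -32.0
  y^{k+1} = 3.2 + 0.2*-32.0 = -3.2
Dual objective at y_4 = -3.2: reduced costs (15.6, 22.0), box minimizer x = (0.0, 0.0)
g(y_4) = b*y + (c1 - a1*y)*x1 + (c2 - a2*y)*x2 = 24*(-3.2) + 15.6*0.0 + 22.0*0.0 = -76.8 + 0.0 + 0.0 = -76.8


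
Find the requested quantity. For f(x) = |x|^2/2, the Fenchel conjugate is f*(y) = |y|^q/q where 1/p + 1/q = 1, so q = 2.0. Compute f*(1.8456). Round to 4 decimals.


The conjugate exponent q satisfies 1/p + 1/q = 1.
p = 2, so q = 2/(2 - 1) = 2.0
|y|^q = 1.8456^2.0 = 3.4062
f*(1.8456) = 3.4062 / 2.0 = 1.7031


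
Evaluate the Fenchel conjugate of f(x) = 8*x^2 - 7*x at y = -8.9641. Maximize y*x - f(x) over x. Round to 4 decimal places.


f*(y) = sup_x {y*x - a*x^2 - b*x} = sup_x {(y-b)*x - a*x^2}
FOC: (y - b) - 2a*x = 0 => x* = (y - b)/(2a)
x* = (-8.9641 + 7)/(2*8) = -0.1228
f*(-8.9641) = (y-b)^2/(4a) = (-8.9641 + 7)^2/(4*8)
= 3.8577/32 = 0.1206


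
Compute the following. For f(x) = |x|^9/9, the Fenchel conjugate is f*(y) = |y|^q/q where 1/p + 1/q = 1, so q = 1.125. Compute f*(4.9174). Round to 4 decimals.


The conjugate exponent q satisfies 1/p + 1/q = 1.
p = 9, so q = 9/(9 - 1) = 1.125
|y|^q = 4.9174^1.125 = 6.0007
f*(4.9174) = 6.0007 / 1.125 = 5.334


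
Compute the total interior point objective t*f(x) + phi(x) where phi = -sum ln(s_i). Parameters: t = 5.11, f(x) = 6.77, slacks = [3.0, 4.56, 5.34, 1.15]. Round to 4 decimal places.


Step 1: Compute log-barrier.
ln values: [1.0986, 1.5173, 1.6752, 0.1398]
phi = -(1.0986 + 1.5173 + 1.6752 + 0.1398) = -4.4309
Step 2: Compute augmented objective.
t*f(x) = 5.11*6.77 = 34.5947
Total = 34.5947 - 4.4309 = 30.1638


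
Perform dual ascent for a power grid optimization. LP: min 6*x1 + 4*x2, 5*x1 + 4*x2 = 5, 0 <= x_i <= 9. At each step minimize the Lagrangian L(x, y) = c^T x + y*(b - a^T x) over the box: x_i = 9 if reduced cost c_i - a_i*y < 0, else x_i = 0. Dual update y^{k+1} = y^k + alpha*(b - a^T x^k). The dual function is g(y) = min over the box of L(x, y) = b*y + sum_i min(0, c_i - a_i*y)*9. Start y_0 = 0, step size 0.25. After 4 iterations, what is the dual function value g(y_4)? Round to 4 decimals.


Dual ascent for LP: min 6*x1 + 4*x2, 5*x1 + 4*x2 = 5, 0 <= x_i <= 9
Step 1: y^k = 0.0, reduced costs: (6.0, 4.0)
  x^k = (0.0, 0.0), subgradient = b - a^T x = 5.0
  y^{k+1} = 0.0 + 0.25*5.0 = 1.25
Step 2: y^k = 1.25, reduced costs: (-0.25, -1.0)
  x^k = (9.0, 9.0), subgradient = b - a^T x = -76.0
  y^{k+1} = 1.25 + 0.25*-76.0 = -17.75
Step 3: y^k = -17.75, reduced costs: (94.75, 75.0)
  x^k = (0.0, 0.0), subgradient = b - a^T x = 5.0
  y^{k+1} = -17.75 + 0.25*5.0 = -16.5
Step 4: y^k = -16.5, reduced costs: (88.5, 70.0)
  x^k = (0.0, 0.0), subgradient = b - a^T x = 5.0
  y^{k+1} = -16.5 + 0.25*5.0 = -15.25
Dual objective at y_4 = -15.25: reduced costs (82.25, 65.0), box minimizer x = (0.0, 0.0)
g(y_4) = b*y + (c1 - a1*y)*x1 + (c2 - a2*y)*x2 = 5*(-15.25) + 82.25*0.0 + 65.0*0.0 = -76.25 + 0.0 + 0.0 = -76.25


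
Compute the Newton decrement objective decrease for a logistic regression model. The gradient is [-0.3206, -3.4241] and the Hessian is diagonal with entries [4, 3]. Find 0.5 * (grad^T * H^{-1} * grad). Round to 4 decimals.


Step 1: H is diagonal, so H^(-1) * g = [-0.0802, -1.1414].
Step 2: g^T H^(-1) g = sum_i g_i^2 / H_ii
  = (-0.3206)^2/4 + (-3.4241)^2/3
  = 0.0257 + 3.9082 = 3.9338
Step 3: Objective decrease = 0.5 * g^T H^(-1) g = 1.9669


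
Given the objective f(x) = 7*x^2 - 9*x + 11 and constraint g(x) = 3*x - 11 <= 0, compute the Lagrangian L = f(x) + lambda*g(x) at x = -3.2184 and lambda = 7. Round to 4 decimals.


Step 1: Evaluate f(x).
f(-3.2184) = 7*(-3.2184)^2 - 9*(-3.2184) + 11 = 112.4723
Step 2: Evaluate g(x).
g(-3.2184) = 3*-3.2184 - 11 = -20.6552
Step 3: Compute Lagrangian.
L = 112.4723 + 7*-20.6552 = -32.1141


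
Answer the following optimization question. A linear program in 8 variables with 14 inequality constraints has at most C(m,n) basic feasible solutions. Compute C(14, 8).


Each vertex corresponds to some choice of n active constraints out of m, so the number of vertices is at most C(m, n) = m! / (n!(m-n)!).
m = 14, n = 8
Numerator: 14 * 13 * 12 * 11 * 10 * 9 * 8 * 7
Denominator: 8! = 40320
C(14, 8) = 3003


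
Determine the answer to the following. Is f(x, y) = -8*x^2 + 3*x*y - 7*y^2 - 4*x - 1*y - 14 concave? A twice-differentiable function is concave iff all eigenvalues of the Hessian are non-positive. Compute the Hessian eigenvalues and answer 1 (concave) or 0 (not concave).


The Hessian of f(x,y) = -8*x^2 + 3*x*y - 7*y^2 - 4*x - 1*y - 14 is:
H = [[-16, 3], [3, -14]]
Trace = -16 - 14 = -30
Determinant = -16*-14 - (3)^2 = 215
Discriminant = (-30)^2 - 4*215 = 40.0
Eigenvalues: lambda_1 = -18.1623, lambda_2 = -11.8377
The function is concave.

1
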